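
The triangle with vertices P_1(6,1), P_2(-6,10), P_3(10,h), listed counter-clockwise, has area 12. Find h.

-4

Write out the shoelace sum; only the two edges meeting at P_3 involve h:
2·Area = [((-6)·h − 10·10) + (10·1 − 6·h)] + 66
       = -12·h + -24 = 24
⇒ h = -4.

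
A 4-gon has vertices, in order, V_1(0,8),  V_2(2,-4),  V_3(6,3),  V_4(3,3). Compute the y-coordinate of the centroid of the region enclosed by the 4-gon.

224/141

Apply the shoelace formula. First the cross-terms c_i = x_i·y_{i+1} − x_{i+1}·y_i:
  -16, 30, 9, 24  ⇒  2A = 47, A = 23.5.
Then Σ (y_i + y_{i+1})·c_i = 224, so ȳ = 224 / (6·23.5) = 224/141.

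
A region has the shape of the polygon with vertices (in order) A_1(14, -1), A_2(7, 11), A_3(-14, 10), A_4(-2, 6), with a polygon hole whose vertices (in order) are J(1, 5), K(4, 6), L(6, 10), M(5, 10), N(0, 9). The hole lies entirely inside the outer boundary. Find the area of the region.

101.5

Outer boundary:
Σ = (161) + (224) + (-64) + (-82) = 239
Area = |Σ|/2 = 119.5.
Hole:
Σ = (-14) + (4) + (10) + (45) + (-9) = 36
Area = |Σ|/2 = 18.
Net area = 119.5 − 18 = 101.5.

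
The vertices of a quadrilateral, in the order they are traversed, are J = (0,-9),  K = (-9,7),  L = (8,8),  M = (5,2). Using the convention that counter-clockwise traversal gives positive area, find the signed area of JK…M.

Apply the shoelace (surveyor's) formula: 2A = Σ (x_i·y_{i+1} − x_{i+1}·y_i), indices taken mod 4.
Cross-terms: -81, -128, -24, -45  ⇒  Σ = -278
Signed area = Σ/2 = -139 (negative ⇒ clockwise traversal).

-139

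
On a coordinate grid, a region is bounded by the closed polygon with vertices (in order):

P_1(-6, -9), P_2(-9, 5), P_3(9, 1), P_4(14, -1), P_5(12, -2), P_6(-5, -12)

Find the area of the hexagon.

192.5

Apply the surveyor's formula: 2A = Σ (x_i·y_{i+1} − x_{i+1}·y_i), indices taken mod 6.
P_1→P_2: (-6)(5) − (-9)(-9) = -111
P_2→P_3: (-9)(1) − (9)(5) = -54
P_3→P_4: (9)(-1) − (14)(1) = -23
P_4→P_5: (14)(-2) − (12)(-1) = -16
P_5→P_6: (12)(-12) − (-5)(-2) = -154
P_6→P_1: (-5)(-9) − (-6)(-12) = -27
Σ = -385
Area = |Σ|/2 = 192.5.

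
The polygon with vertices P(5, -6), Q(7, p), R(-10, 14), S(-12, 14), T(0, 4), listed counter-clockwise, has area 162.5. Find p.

15

Write out the shoelace sum; only the two edges meeting at Q involve p:
2·Area = [(5·p − 7·(-6)) + (7·14 − (-10)·p)] + -40
       = 15·p + 100 = 325
⇒ p = 15.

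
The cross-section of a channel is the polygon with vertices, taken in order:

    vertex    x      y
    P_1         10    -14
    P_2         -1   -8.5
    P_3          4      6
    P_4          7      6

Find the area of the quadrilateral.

Σ = (-99) + (28) + (-18) + (-158) = -247
Area = |Σ|/2 = 123.5.

123.5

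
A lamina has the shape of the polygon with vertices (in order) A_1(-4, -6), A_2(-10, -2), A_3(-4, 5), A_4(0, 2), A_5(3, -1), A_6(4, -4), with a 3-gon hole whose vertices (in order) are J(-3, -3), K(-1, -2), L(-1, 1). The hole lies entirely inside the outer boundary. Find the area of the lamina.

83

Outer boundary:
Apply the surveyor's formula: 2A = Σ (x_i·y_{i+1} − x_{i+1}·y_i), indices taken mod 6.
Σ = (-52) + (-58) + (-8) + (-6) + (-8) + (-40) = -172
Area = |Σ|/2 = 86.
Hole:
Apply the shoelace (surveyor's) formula: 2A = Σ (x_i·y_{i+1} − x_{i+1}·y_i), indices taken mod 3.
Cross-terms: 3, -3, 6  ⇒  Σ = 6
Area = |Σ|/2 = 3.
Net area = 86 − 3 = 83.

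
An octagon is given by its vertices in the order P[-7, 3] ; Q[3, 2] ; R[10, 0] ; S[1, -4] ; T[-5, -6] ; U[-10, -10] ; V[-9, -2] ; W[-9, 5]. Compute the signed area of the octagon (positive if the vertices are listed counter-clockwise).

Apply Gauss's area formula: 2A = Σ (x_i·y_{i+1} − x_{i+1}·y_i), indices taken mod 8.
Σ = (-23) + (-20) + (-40) + (-26) + (-10) + (-70) + (-63) + (8) = -244
Signed area = Σ/2 = -122 (negative ⇒ clockwise traversal).

-122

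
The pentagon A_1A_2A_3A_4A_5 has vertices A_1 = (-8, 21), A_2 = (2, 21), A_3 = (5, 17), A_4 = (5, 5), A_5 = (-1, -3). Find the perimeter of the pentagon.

|A_1A_2| = √((10)² + (0)²) = √100 = 10
|A_2A_3| = √((3)² + (-4)²) = √25 = 5
|A_3A_4| = √((0)² + (-12)²) = √144 = 12
|A_4A_5| = √((-6)² + (-8)²) = √100 = 10
|A_5A_1| = √((-7)² + (24)²) = √625 = 25
Perimeter = 10 + 5 + 12 + 10 + 25 = 62.

62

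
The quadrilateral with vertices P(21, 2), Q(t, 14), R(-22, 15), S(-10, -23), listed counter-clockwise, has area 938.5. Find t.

12

Write out the shoelace sum; only the two edges meeting at Q involve t:
2·Area = [(21·14 − t·2) + (t·15 − (-22)·14)] + 1119
       = 13·t + 1721 = 1877
⇒ t = 12.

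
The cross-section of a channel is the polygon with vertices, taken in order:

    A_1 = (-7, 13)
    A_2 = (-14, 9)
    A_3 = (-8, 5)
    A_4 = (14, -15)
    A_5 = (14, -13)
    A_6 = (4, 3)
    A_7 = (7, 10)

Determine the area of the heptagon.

Σ = (119) + (2) + (50) + (28) + (94) + (19) + (161) = 473
Area = |Σ|/2 = 236.5.

236.5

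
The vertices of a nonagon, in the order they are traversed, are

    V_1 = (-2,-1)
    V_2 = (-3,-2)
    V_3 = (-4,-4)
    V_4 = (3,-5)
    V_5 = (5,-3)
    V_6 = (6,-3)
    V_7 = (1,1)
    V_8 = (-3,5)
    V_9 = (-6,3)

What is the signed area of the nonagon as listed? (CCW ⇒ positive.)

53

Apply the shoelace formula: 2A = Σ (x_i·y_{i+1} − x_{i+1}·y_i), indices taken mod 9.
Σ = (1) + (4) + (32) + (16) + (3) + (9) + (8) + (21) + (12) = 106
Signed area = Σ/2 = 53 (positive ⇒ counter-clockwise traversal).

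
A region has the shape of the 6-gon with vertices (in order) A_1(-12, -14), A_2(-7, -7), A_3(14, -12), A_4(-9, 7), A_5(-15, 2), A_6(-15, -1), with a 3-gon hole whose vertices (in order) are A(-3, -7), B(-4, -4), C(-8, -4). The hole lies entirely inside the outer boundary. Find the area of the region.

Outer boundary:
Apply the shoelace formula: 2A = Σ (x_i·y_{i+1} − x_{i+1}·y_i), indices taken mod 6.
Cross-terms: -14, 182, -10, 87, 45, 198  ⇒  Σ = 488
Area = |Σ|/2 = 244.
Hole:
Apply the shoelace (surveyor's) formula: 2A = Σ (x_i·y_{i+1} − x_{i+1}·y_i), indices taken mod 3.
Σ = (-16) + (-16) + (44) = 12
Area = |Σ|/2 = 6.
Net area = 244 − 6 = 238.

238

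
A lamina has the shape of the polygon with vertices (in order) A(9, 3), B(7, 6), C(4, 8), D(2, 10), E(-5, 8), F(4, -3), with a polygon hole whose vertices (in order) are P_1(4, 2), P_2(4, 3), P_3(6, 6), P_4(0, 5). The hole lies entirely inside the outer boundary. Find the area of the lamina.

78.5

Outer boundary:
Apply the shoelace formula: 2A = Σ (x_i·y_{i+1} − x_{i+1}·y_i), indices taken mod 6.
Σ = (33) + (32) + (24) + (66) + (-17) + (39) = 177
Area = |Σ|/2 = 88.5.
Hole:
Apply the surveyor's formula: 2A = Σ (x_i·y_{i+1} − x_{i+1}·y_i), indices taken mod 4.
Σ = (4) + (6) + (30) + (-20) = 20
Area = |Σ|/2 = 10.
Net area = 88.5 − 10 = 78.5.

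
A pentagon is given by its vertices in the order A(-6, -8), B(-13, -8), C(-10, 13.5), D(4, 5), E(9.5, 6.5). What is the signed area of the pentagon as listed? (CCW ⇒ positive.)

-237

Apply the surveyor's formula: 2A = Σ (x_i·y_{i+1} − x_{i+1}·y_i), indices taken mod 5.
Σ = (-56) + (-255.5) + (-104) + (-21.5) + (-37) = -474
Signed area = Σ/2 = -237 (negative ⇒ clockwise traversal).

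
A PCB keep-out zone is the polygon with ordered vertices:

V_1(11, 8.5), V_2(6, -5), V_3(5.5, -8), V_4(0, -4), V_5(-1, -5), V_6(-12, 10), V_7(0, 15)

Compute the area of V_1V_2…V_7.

283.75

Apply the shoelace formula: 2A = Σ (x_i·y_{i+1} − x_{i+1}·y_i), indices taken mod 7.
V_1→V_2: (11)(-5) − (6)(8.5) = -106
V_2→V_3: (6)(-8) − (5.5)(-5) = -20.5
V_3→V_4: (5.5)(-4) − (0)(-8) = -22
V_4→V_5: (0)(-5) − (-1)(-4) = -4
V_5→V_6: (-1)(10) − (-12)(-5) = -70
V_6→V_7: (-12)(15) − (0)(10) = -180
V_7→V_1: (0)(8.5) − (11)(15) = -165
Σ = -567.5
Area = |Σ|/2 = 283.75.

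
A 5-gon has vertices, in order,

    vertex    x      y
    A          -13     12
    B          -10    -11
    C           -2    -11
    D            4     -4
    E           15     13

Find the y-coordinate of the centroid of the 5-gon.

Apply the shoelace formula. First the cross-terms c_i = x_i·y_{i+1} − x_{i+1}·y_i:
  263, 88, 52, 112, 349  ⇒  2A = 864, A = 432.
Then Σ (y_i + y_{i+1})·c_i = 7280, so ȳ = 7280 / (6·432) = 455/162.

455/162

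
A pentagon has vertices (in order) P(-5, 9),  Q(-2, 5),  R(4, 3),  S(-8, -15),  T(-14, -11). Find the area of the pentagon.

Apply the shoelace formula: 2A = Σ (x_i·y_{i+1} − x_{i+1}·y_i), indices taken mod 5.
Σ = (-7) + (-26) + (-36) + (-122) + (-181) = -372
Area = |Σ|/2 = 186.

186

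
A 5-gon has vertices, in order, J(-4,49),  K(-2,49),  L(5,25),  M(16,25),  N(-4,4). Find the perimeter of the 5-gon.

|JK| = √((2)² + (0)²) = √4 = 2
|KL| = √((7)² + (-24)²) = √625 = 25
|LM| = √((11)² + (0)²) = √121 = 11
|MN| = √((-20)² + (-21)²) = √841 = 29
|NJ| = √((0)² + (45)²) = √2025 = 45
Perimeter = 2 + 25 + 11 + 29 + 45 = 112.

112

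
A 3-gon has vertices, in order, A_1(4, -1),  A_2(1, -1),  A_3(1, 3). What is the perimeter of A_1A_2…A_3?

12

|A_1A_2| = √((-3)² + (0)²) = √9 = 3
|A_2A_3| = √((0)² + (4)²) = √16 = 4
|A_3A_1| = √((3)² + (-4)²) = √25 = 5
Perimeter = 3 + 4 + 5 = 12.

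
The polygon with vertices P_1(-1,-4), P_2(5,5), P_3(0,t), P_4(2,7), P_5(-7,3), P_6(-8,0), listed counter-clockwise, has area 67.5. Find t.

3

Write out the shoelace sum; only the two edges meeting at P_3 involve t:
2·Area = [(5·t − 0·5) + (0·7 − 2·t)] + 126
       = 3·t + 126 = 135
⇒ t = 3.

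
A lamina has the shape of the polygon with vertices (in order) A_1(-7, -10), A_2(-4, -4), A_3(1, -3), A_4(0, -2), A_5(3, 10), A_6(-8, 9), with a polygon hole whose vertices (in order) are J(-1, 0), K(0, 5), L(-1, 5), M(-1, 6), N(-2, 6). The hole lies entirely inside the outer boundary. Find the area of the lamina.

Outer boundary:
Apply the surveyor's formula: 2A = Σ (x_i·y_{i+1} − x_{i+1}·y_i), indices taken mod 6.
Σ = (-12) + (16) + (-2) + (6) + (107) + (143) = 258
Area = |Σ|/2 = 129.
Hole:
Apply the shoelace (surveyor's) formula: 2A = Σ (x_i·y_{i+1} − x_{i+1}·y_i), indices taken mod 5.
Σ = (-5) + (5) + (-1) + (6) + (6) = 11
Area = |Σ|/2 = 5.5.
Net area = 129 − 5.5 = 123.5.

123.5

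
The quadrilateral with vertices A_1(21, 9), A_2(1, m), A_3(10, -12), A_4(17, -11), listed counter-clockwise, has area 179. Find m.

Write out the shoelace sum; only the two edges meeting at A_2 involve m:
2·Area = [(21·m − 1·9) + (1·(-12) − 10·m)] + 478
       = 11·m + 457 = 358
⇒ m = -9.

-9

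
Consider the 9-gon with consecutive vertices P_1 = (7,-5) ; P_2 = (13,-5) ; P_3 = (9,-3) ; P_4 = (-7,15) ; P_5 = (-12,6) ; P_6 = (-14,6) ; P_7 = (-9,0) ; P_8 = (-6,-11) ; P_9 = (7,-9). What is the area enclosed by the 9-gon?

306

Apply the shoelace formula: 2A = Σ (x_i·y_{i+1} − x_{i+1}·y_i), indices taken mod 9.
Σ = (30) + (6) + (114) + (138) + (12) + (54) + (99) + (131) + (28) = 612
Area = |Σ|/2 = 306.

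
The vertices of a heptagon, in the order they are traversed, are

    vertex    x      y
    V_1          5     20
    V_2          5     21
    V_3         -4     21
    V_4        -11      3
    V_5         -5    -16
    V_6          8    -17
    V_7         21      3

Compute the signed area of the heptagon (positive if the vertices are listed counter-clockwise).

801.5

Σ = (5) + (189) + (219) + (191) + (213) + (381) + (405) = 1603
Signed area = Σ/2 = 801.5 (positive ⇒ counter-clockwise traversal).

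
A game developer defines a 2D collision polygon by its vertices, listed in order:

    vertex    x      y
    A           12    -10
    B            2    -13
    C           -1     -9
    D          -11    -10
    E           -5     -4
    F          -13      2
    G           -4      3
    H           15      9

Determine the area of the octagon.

347

Apply the surveyor's formula: 2A = Σ (x_i·y_{i+1} − x_{i+1}·y_i), indices taken mod 8.
Σ = (-136) + (-31) + (-89) + (-6) + (-62) + (-31) + (-81) + (-258) = -694
Area = |Σ|/2 = 347.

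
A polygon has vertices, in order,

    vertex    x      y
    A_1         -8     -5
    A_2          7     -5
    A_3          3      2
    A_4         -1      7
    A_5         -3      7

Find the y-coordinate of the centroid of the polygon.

Apply Gauss's area formula. First the cross-terms c_i = x_i·y_{i+1} − x_{i+1}·y_i:
  75, 29, 23, 14, 71  ⇒  2A = 212, A = 106.
Then Σ (y_i + y_{i+1})·c_i = -292, so ȳ = -292 / (6·106) = -73/159.

-73/159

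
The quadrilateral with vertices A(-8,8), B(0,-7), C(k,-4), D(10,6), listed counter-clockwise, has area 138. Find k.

4

Write out the shoelace sum; only the two edges meeting at C involve k:
2·Area = [(0·(-4) − k·(-7)) + (k·6 − 10·(-4))] + 184
       = 13·k + 224 = 276
⇒ k = 4.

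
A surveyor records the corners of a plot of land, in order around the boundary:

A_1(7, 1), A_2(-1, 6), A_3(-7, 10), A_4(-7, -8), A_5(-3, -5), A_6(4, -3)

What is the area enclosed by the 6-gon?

Apply the shoelace (surveyor's) formula: 2A = Σ (x_i·y_{i+1} − x_{i+1}·y_i), indices taken mod 6.
Σ = (43) + (32) + (126) + (11) + (29) + (25) = 266
Area = |Σ|/2 = 133.

133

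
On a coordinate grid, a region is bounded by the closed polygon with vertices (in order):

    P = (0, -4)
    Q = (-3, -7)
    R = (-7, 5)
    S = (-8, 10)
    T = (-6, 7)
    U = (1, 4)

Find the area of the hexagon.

68.5

Apply the shoelace (surveyor's) formula: 2A = Σ (x_i·y_{i+1} − x_{i+1}·y_i), indices taken mod 6.
Cross-terms: -12, -64, -30, 4, -31, -4  ⇒  Σ = -137
Area = |Σ|/2 = 68.5.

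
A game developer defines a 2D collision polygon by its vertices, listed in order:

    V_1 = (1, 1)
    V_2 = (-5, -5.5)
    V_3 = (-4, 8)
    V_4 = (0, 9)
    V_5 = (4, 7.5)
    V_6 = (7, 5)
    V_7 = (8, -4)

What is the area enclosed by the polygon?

Apply the shoelace formula: 2A = Σ (x_i·y_{i+1} − x_{i+1}·y_i), indices taken mod 7.
Σ = (-0.5) + (-62) + (-36) + (-36) + (-32.5) + (-68) + (12) = -223
Area = |Σ|/2 = 111.5.

111.5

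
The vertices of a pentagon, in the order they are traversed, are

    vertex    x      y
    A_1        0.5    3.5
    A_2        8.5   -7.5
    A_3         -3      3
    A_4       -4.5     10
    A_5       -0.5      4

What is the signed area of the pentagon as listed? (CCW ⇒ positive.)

A_1→A_2: (0.5)(-7.5) − (8.5)(3.5) = -33.5
A_2→A_3: (8.5)(3) − (-3)(-7.5) = 3
A_3→A_4: (-3)(10) − (-4.5)(3) = -16.5
A_4→A_5: (-4.5)(4) − (-0.5)(10) = -13
A_5→A_1: (-0.5)(3.5) − (0.5)(4) = -3.75
Σ = -63.75
Signed area = Σ/2 = -31.875 (negative ⇒ clockwise traversal).

-31.875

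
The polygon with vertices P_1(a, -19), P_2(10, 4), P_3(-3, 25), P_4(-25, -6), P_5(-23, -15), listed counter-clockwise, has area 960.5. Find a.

8

Write out the shoelace sum; only the two edges meeting at P_1 involve a:
2·Area = [((-23)·(-19) − a·(-15)) + (a·4 − 10·(-19))] + 1142
       = 19·a + 1769 = 1921
⇒ a = 8.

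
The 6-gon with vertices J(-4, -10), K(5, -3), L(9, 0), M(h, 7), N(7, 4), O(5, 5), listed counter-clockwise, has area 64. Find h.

The doubled signed area Σ (x_i y_{i+1} − x_{i+1} y_i) is linear in h.
With h=0 it equals 88; the coefficient of h is 4 (from the two edges through M).
So 4·h + 88 = 2·64 = 128 ⇒ h = 10.

10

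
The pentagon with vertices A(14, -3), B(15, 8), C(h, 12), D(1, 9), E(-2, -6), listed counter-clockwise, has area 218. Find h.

9

The doubled signed area Σ (x_i y_{i+1} − x_{i+1} y_i) is linear in h.
With h=0 it equals 427; the coefficient of h is 1 (from the two edges through C).
So 1·h + 427 = 2·218 = 436 ⇒ h = 9.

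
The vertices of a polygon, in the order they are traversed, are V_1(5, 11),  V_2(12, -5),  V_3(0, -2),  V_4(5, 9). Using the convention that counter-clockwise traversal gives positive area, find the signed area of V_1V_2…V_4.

-80.5

Apply Gauss's area formula: 2A = Σ (x_i·y_{i+1} − x_{i+1}·y_i), indices taken mod 4.
Σ = (-157) + (-24) + (10) + (10) = -161
Signed area = Σ/2 = -80.5 (negative ⇒ clockwise traversal).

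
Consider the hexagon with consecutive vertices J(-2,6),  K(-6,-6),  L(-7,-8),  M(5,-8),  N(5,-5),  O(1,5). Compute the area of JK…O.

105.5

Apply the shoelace (surveyor's) formula: 2A = Σ (x_i·y_{i+1} − x_{i+1}·y_i), indices taken mod 6.
J→K: (-2)(-6) − (-6)(6) = 48
K→L: (-6)(-8) − (-7)(-6) = 6
L→M: (-7)(-8) − (5)(-8) = 96
M→N: (5)(-5) − (5)(-8) = 15
N→O: (5)(5) − (1)(-5) = 30
O→J: (1)(6) − (-2)(5) = 16
Σ = 211
Area = |Σ|/2 = 105.5.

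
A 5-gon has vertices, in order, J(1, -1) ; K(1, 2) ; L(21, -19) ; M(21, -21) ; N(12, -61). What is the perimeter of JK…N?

|JK| = √((0)² + (3)²) = √9 = 3
|KL| = √((20)² + (-21)²) = √841 = 29
|LM| = √((0)² + (-2)²) = √4 = 2
|MN| = √((-9)² + (-40)²) = √1681 = 41
|NJ| = √((-11)² + (60)²) = √3721 = 61
Perimeter = 3 + 29 + 2 + 41 + 61 = 136.

136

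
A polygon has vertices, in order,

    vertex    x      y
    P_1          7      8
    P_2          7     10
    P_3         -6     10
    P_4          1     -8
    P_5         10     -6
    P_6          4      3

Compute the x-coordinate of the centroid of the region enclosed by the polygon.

203/107

Apply the surveyor's formula. First the cross-terms c_i = x_i·y_{i+1} − x_{i+1}·y_i:
  14, 130, 38, 74, 54, 11  ⇒  2A = 321, A = 160.5.
Then Σ (x_i + x_{i+1})·c_i = 1827, so x̄ = 1827 / (6·160.5) = 203/107.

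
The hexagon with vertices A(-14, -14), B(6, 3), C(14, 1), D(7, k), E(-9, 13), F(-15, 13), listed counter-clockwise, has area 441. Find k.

Write out the shoelace sum; only the two edges meeting at D involve k:
2·Area = [(14·k − 7·1) + (7·13 − (-9)·k)] + 476
       = 23·k + 560 = 882
⇒ k = 14.

14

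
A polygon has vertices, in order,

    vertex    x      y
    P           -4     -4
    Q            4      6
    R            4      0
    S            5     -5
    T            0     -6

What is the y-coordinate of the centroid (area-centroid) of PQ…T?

Apply the surveyor's formula. First the cross-terms c_i = x_i·y_{i+1} − x_{i+1}·y_i:
  -8, -24, -20, -30, -24  ⇒  2A = -106, A = -53.
Then Σ (y_i + y_{i+1})·c_i = 510, so ȳ = 510 / (6·(-53)) = -85/53.

-85/53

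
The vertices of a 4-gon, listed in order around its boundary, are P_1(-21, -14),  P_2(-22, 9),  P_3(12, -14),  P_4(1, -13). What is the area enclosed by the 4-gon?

363

Σ = (-497) + (200) + (-142) + (-287) = -726
Area = |Σ|/2 = 363.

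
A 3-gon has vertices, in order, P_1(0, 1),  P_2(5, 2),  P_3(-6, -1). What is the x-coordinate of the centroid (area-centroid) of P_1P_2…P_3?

-1/3

Apply the shoelace formula. First the cross-terms c_i = x_i·y_{i+1} − x_{i+1}·y_i:
  -5, 7, -6  ⇒  2A = -4, A = -2.
Then Σ (x_i + x_{i+1})·c_i = 4, so x̄ = 4 / (6·(-2)) = -1/3.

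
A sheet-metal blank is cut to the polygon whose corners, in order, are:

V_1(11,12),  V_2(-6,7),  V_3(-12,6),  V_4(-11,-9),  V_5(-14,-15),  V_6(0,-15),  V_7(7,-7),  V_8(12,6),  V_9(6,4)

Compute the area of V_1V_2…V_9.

Apply the surveyor's formula: 2A = Σ (x_i·y_{i+1} − x_{i+1}·y_i), indices taken mod 9.
Σ = (149) + (48) + (174) + (39) + (210) + (105) + (126) + (12) + (28) = 891
Area = |Σ|/2 = 445.5.

445.5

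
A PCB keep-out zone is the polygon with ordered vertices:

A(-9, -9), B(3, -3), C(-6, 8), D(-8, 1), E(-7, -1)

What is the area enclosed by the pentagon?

93.5

Apply the shoelace (surveyor's) formula: 2A = Σ (x_i·y_{i+1} − x_{i+1}·y_i), indices taken mod 5.
A→B: (-9)(-3) − (3)(-9) = 54
B→C: (3)(8) − (-6)(-3) = 6
C→D: (-6)(1) − (-8)(8) = 58
D→E: (-8)(-1) − (-7)(1) = 15
E→A: (-7)(-9) − (-9)(-1) = 54
Σ = 187
Area = |Σ|/2 = 93.5.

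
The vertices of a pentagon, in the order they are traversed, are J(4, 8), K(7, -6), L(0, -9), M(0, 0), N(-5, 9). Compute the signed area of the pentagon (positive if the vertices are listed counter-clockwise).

Apply the surveyor's formula: 2A = Σ (x_i·y_{i+1} − x_{i+1}·y_i), indices taken mod 5.
Cross-terms: -80, -63, 0, 0, -76  ⇒  Σ = -219
Signed area = Σ/2 = -109.5 (negative ⇒ clockwise traversal).

-109.5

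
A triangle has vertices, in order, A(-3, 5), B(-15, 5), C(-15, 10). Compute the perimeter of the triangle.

30

|AB| = √((-12)² + (0)²) = √144 = 12
|BC| = √((0)² + (5)²) = √25 = 5
|CA| = √((12)² + (-5)²) = √169 = 13
Perimeter = 12 + 5 + 13 = 30.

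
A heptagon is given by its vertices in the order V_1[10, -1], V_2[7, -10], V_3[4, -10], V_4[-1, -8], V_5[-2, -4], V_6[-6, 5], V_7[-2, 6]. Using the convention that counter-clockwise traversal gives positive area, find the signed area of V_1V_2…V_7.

-147.5

V_1→V_2: (10)(-10) − (7)(-1) = -93
V_2→V_3: (7)(-10) − (4)(-10) = -30
V_3→V_4: (4)(-8) − (-1)(-10) = -42
V_4→V_5: (-1)(-4) − (-2)(-8) = -12
V_5→V_6: (-2)(5) − (-6)(-4) = -34
V_6→V_7: (-6)(6) − (-2)(5) = -26
V_7→V_1: (-2)(-1) − (10)(6) = -58
Σ = -295
Signed area = Σ/2 = -147.5 (negative ⇒ clockwise traversal).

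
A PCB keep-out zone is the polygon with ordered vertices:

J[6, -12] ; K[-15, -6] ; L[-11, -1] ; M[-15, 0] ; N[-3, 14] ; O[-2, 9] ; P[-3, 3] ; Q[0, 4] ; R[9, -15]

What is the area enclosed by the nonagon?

268

Σ = (-216) + (-51) + (-15) + (-210) + (1) + (21) + (-12) + (-36) + (-18) = -536
Area = |Σ|/2 = 268.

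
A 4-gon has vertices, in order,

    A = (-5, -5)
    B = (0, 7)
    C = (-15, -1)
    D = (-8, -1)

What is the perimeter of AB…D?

|AB| = √((5)² + (12)²) = √169 = 13
|BC| = √((-15)² + (-8)²) = √289 = 17
|CD| = √((7)² + (0)²) = √49 = 7
|DA| = √((3)² + (-4)²) = √25 = 5
Perimeter = 13 + 17 + 7 + 5 = 42.

42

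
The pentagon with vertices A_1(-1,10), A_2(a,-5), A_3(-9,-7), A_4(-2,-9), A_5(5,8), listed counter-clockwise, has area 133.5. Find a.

-9

Write out the shoelace sum; only the two edges meeting at A_2 involve a:
2·Area = [((-1)·(-5) − a·10) + (a·(-7) − (-9)·(-5))] + 154
       = -17·a + 114 = 267
⇒ a = -9.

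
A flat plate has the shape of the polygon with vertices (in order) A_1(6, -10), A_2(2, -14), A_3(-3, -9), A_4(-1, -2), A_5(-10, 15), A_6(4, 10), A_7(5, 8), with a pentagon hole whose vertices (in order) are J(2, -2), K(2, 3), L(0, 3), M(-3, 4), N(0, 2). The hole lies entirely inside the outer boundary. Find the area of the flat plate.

211.5

Outer boundary:
Apply the shoelace (surveyor's) formula: 2A = Σ (x_i·y_{i+1} − x_{i+1}·y_i), indices taken mod 7.
Σ = (-64) + (-60) + (-3) + (-35) + (-160) + (-18) + (-98) = -438
Area = |Σ|/2 = 219.
Hole:
Apply the surveyor's formula: 2A = Σ (x_i·y_{i+1} − x_{i+1}·y_i), indices taken mod 5.
J→K: (2)(3) − (2)(-2) = 10
K→L: (2)(3) − (0)(3) = 6
L→M: (0)(4) − (-3)(3) = 9
M→N: (-3)(2) − (0)(4) = -6
N→J: (0)(-2) − (2)(2) = -4
Σ = 15
Area = |Σ|/2 = 7.5.
Net area = 219 − 7.5 = 211.5.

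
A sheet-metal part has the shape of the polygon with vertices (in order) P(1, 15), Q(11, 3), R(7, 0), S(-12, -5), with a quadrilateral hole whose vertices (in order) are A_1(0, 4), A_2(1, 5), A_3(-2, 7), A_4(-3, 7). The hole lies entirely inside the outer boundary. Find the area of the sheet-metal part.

192.5

Outer boundary:
Σ = (-162) + (-21) + (-35) + (-175) = -393
Area = |Σ|/2 = 196.5.
Hole:
Σ = (-4) + (17) + (7) + (-12) = 8
Area = |Σ|/2 = 4.
Net area = 196.5 − 4 = 192.5.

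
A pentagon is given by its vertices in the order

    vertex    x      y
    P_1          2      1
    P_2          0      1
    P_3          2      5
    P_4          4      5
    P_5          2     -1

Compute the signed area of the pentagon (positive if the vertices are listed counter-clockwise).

-10

Apply the surveyor's formula: 2A = Σ (x_i·y_{i+1} − x_{i+1}·y_i), indices taken mod 5.
Cross-terms: 2, -2, -10, -14, 4  ⇒  Σ = -20
Signed area = Σ/2 = -10 (negative ⇒ clockwise traversal).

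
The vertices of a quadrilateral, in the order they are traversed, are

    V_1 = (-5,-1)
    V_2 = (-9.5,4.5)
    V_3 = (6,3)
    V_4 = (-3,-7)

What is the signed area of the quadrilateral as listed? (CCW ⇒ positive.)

Σ = (-32) + (-55.5) + (-33) + (-32) = -152.5
Signed area = Σ/2 = -76.25 (negative ⇒ clockwise traversal).

-76.25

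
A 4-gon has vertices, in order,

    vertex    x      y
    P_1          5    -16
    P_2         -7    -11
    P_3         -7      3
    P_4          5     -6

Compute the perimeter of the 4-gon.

|P_1P_2| = √((-12)² + (5)²) = √169 = 13
|P_2P_3| = √((0)² + (14)²) = √196 = 14
|P_3P_4| = √((12)² + (-9)²) = √225 = 15
|P_4P_1| = √((0)² + (-10)²) = √100 = 10
Perimeter = 13 + 14 + 15 + 10 = 52.

52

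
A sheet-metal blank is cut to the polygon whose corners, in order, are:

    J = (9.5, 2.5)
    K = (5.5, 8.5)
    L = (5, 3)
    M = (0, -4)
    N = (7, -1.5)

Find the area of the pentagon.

Cross-terms: 67, -26, -20, 28, 31.75  ⇒  Σ = 80.75
Area = |Σ|/2 = 40.375.

40.375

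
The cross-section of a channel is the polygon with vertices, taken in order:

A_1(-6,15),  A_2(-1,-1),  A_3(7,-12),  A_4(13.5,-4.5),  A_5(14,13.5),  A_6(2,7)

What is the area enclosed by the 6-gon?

Apply the surveyor's formula: 2A = Σ (x_i·y_{i+1} − x_{i+1}·y_i), indices taken mod 6.
Σ = (21) + (19) + (130.5) + (245.25) + (71) + (72) = 558.75
Area = |Σ|/2 = 279.375.

279.375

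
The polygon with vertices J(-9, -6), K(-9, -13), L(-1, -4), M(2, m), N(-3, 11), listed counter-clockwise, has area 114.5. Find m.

-2

Write out the shoelace sum; only the two edges meeting at M involve m:
2·Area = [((-1)·m − 2·(-4)) + (2·11 − (-3)·m)] + 203
       = 2·m + 233 = 229
⇒ m = -2.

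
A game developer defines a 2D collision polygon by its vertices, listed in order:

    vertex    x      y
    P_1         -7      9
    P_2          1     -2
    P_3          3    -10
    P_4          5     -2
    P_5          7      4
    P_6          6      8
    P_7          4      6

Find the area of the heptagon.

96.5

Apply Gauss's area formula: 2A = Σ (x_i·y_{i+1} − x_{i+1}·y_i), indices taken mod 7.
Cross-terms: 5, -4, 44, 34, 32, 4, 78  ⇒  Σ = 193
Area = |Σ|/2 = 96.5.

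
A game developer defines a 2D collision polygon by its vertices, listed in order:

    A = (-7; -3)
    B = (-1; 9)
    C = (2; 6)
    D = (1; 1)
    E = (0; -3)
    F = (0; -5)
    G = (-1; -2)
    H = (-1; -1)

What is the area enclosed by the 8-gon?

53.5

Apply Gauss's area formula: 2A = Σ (x_i·y_{i+1} − x_{i+1}·y_i), indices taken mod 8.
Cross-terms: -66, -24, -4, -3, 0, -5, -1, -4  ⇒  Σ = -107
Area = |Σ|/2 = 53.5.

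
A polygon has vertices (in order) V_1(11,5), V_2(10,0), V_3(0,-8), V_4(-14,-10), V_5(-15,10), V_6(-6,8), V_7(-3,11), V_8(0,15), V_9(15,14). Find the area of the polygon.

Apply the shoelace (surveyor's) formula: 2A = Σ (x_i·y_{i+1} − x_{i+1}·y_i), indices taken mod 9.
V_1→V_2: (11)(0) − (10)(5) = -50
V_2→V_3: (10)(-8) − (0)(0) = -80
V_3→V_4: (0)(-10) − (-14)(-8) = -112
V_4→V_5: (-14)(10) − (-15)(-10) = -290
V_5→V_6: (-15)(8) − (-6)(10) = -60
V_6→V_7: (-6)(11) − (-3)(8) = -42
V_7→V_8: (-3)(15) − (0)(11) = -45
V_8→V_9: (0)(14) − (15)(15) = -225
V_9→V_1: (15)(5) − (11)(14) = -79
Σ = -983
Area = |Σ|/2 = 491.5.

491.5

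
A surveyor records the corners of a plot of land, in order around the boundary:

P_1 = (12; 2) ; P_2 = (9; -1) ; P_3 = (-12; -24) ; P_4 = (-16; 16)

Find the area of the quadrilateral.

Apply the shoelace formula: 2A = Σ (x_i·y_{i+1} − x_{i+1}·y_i), indices taken mod 4.
Cross-terms: -30, -228, -576, -224  ⇒  Σ = -1058
Area = |Σ|/2 = 529.

529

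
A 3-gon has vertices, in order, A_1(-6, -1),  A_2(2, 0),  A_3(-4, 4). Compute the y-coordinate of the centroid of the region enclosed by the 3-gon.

1

Apply the surveyor's formula. First the cross-terms c_i = x_i·y_{i+1} − x_{i+1}·y_i:
  2, 8, 28  ⇒  2A = 38, A = 19.
Then Σ (y_i + y_{i+1})·c_i = 114, so ȳ = 114 / (6·19) = 1.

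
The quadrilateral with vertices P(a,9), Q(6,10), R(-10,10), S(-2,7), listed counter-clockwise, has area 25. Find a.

The doubled signed area Σ (x_i y_{i+1} − x_{i+1} y_i) is linear in a.
With a=0 it equals 38; the coefficient of a is 3 (from the two edges through P).
So 3·a + 38 = 2·25 = 50 ⇒ a = 4.

4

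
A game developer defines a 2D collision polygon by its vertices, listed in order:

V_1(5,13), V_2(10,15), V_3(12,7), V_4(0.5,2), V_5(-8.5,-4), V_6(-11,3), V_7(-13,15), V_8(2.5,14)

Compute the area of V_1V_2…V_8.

291

Σ = (-55) + (-110) + (20.5) + (15) + (-69.5) + (-126) + (-219.5) + (-37.5) = -582
Area = |Σ|/2 = 291.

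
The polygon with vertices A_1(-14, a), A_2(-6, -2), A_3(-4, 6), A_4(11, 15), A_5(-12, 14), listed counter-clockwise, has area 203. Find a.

-3

Write out the shoelace sum; only the two edges meeting at A_1 involve a:
2·Area = [((-12)·a − (-14)·14) + ((-14)·(-2) − (-6)·a)] + 164
       = -6·a + 388 = 406
⇒ a = -3.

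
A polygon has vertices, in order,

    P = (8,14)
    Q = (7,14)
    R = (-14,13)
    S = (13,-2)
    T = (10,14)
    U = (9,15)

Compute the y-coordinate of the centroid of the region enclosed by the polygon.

353/42

Apply Gauss's area formula. First the cross-terms c_i = x_i·y_{i+1} − x_{i+1}·y_i:
  14, 287, -141, 202, 24, 6  ⇒  2A = 392, A = 196.
Then Σ (y_i + y_{i+1})·c_i = 9884, so ȳ = 9884 / (6·196) = 353/42.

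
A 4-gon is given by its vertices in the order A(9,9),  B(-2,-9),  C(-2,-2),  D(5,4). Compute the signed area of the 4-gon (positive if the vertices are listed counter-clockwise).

-33

A→B: (9)(-9) − (-2)(9) = -63
B→C: (-2)(-2) − (-2)(-9) = -14
C→D: (-2)(4) − (5)(-2) = 2
D→A: (5)(9) − (9)(4) = 9
Σ = -66
Signed area = Σ/2 = -33 (negative ⇒ clockwise traversal).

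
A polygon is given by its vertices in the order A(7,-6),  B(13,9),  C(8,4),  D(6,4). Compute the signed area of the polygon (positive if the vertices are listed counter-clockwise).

Σ = (141) + (-20) + (8) + (-64) = 65
Signed area = Σ/2 = 32.5 (positive ⇒ counter-clockwise traversal).

32.5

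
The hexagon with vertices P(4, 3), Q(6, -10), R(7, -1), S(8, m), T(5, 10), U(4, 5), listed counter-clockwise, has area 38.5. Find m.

3

The doubled signed area Σ (x_i y_{i+1} − x_{i+1} y_i) is linear in m.
With m=0 it equals 71; the coefficient of m is 2 (from the two edges through S).
So 2·m + 71 = 2·38.5 = 77 ⇒ m = 3.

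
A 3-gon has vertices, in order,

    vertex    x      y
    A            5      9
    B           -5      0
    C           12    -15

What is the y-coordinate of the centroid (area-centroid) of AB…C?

-2

Apply the shoelace (surveyor's) formula. First the cross-terms c_i = x_i·y_{i+1} − x_{i+1}·y_i:
  45, 75, 183  ⇒  2A = 303, A = 151.5.
Then Σ (y_i + y_{i+1})·c_i = -1818, so ȳ = -1818 / (6·151.5) = -2.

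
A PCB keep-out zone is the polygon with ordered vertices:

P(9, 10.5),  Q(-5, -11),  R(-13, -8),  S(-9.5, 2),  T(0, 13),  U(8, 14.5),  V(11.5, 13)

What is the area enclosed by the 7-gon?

269

Apply Gauss's area formula: 2A = Σ (x_i·y_{i+1} − x_{i+1}·y_i), indices taken mod 7.
Cross-terms: -46.5, -103, -102, -123.5, -104, -62.75, 3.75  ⇒  Σ = -538
Area = |Σ|/2 = 269.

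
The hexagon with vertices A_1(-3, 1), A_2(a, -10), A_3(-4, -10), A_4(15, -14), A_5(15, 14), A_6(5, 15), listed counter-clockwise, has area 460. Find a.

The doubled signed area Σ (x_i y_{i+1} − x_{i+1} y_i) is linear in a.
With a=0 it equals 821; the coefficient of a is -11 (from the two edges through A_2).
So -11·a + 821 = 2·460 = 920 ⇒ a = -9.

-9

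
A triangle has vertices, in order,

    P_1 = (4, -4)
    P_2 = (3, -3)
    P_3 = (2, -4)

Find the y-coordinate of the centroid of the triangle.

-11/3

Apply the shoelace formula. First the cross-terms c_i = x_i·y_{i+1} − x_{i+1}·y_i:
  0, -6, 8  ⇒  2A = 2, A = 1.
Then Σ (y_i + y_{i+1})·c_i = -22, so ȳ = -22 / (6·1) = -11/3.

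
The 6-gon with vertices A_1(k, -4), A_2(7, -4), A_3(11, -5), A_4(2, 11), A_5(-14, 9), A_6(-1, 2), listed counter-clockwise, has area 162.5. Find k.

The doubled signed area Σ (x_i y_{i+1} − x_{i+1} y_i) is linear in k.
With k=0 it equals 325; the coefficient of k is -6 (from the two edges through A_1).
So -6·k + 325 = 2·162.5 = 325 ⇒ k = 0.

0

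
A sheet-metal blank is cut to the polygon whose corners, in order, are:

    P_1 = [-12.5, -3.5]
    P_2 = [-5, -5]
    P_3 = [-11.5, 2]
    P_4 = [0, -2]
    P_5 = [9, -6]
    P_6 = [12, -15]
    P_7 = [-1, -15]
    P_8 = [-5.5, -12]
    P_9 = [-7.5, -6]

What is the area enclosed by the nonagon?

207.875

Σ = (45) + (-67.5) + (23) + (18) + (-63) + (-195) + (-70.5) + (-57) + (-48.75) = -415.75
Area = |Σ|/2 = 207.875.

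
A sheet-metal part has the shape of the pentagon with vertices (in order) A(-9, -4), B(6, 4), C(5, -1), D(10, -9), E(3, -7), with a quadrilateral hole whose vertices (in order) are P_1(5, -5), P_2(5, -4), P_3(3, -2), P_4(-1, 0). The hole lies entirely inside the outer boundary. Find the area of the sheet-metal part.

90.5

Outer boundary:
Σ = (-12) + (-26) + (-35) + (-43) + (-75) = -191
Area = |Σ|/2 = 95.5.
Hole:
Apply the shoelace (surveyor's) formula: 2A = Σ (x_i·y_{i+1} − x_{i+1}·y_i), indices taken mod 4.
P_1→P_2: (5)(-4) − (5)(-5) = 5
P_2→P_3: (5)(-2) − (3)(-4) = 2
P_3→P_4: (3)(0) − (-1)(-2) = -2
P_4→P_1: (-1)(-5) − (5)(0) = 5
Σ = 10
Area = |Σ|/2 = 5.
Net area = 95.5 − 5 = 90.5.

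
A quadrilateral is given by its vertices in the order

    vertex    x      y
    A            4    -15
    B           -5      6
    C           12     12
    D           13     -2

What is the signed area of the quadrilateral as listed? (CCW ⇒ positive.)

-275

A→B: (4)(6) − (-5)(-15) = -51
B→C: (-5)(12) − (12)(6) = -132
C→D: (12)(-2) − (13)(12) = -180
D→A: (13)(-15) − (4)(-2) = -187
Σ = -550
Signed area = Σ/2 = -275 (negative ⇒ clockwise traversal).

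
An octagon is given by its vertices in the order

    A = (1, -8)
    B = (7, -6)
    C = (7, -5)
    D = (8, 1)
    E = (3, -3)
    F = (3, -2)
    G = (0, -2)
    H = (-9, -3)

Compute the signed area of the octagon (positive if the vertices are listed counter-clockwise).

65.5

Apply the shoelace (surveyor's) formula: 2A = Σ (x_i·y_{i+1} − x_{i+1}·y_i), indices taken mod 8.
Σ = (50) + (7) + (47) + (-27) + (3) + (-6) + (-18) + (75) = 131
Signed area = Σ/2 = 65.5 (positive ⇒ counter-clockwise traversal).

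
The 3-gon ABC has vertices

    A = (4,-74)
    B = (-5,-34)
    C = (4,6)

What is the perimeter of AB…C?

|AB| = √((-9)² + (40)²) = √1681 = 41
|BC| = √((9)² + (40)²) = √1681 = 41
|CA| = √((0)² + (-80)²) = √6400 = 80
Perimeter = 41 + 41 + 80 = 162.

162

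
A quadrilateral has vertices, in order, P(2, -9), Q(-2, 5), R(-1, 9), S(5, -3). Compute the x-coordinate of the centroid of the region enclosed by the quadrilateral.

67/51

Apply the shoelace formula. First the cross-terms c_i = x_i·y_{i+1} − x_{i+1}·y_i:
  -8, -13, -42, -39  ⇒  2A = -102, A = -51.
Then Σ (x_i + x_{i+1})·c_i = -402, so x̄ = -402 / (6·(-51)) = 67/51.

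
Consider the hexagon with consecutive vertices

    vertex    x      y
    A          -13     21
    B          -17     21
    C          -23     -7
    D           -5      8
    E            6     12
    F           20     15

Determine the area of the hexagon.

Apply the shoelace formula: 2A = Σ (x_i·y_{i+1} − x_{i+1}·y_i), indices taken mod 6.
Σ = (84) + (602) + (-219) + (-108) + (-150) + (615) = 824
Area = |Σ|/2 = 412.

412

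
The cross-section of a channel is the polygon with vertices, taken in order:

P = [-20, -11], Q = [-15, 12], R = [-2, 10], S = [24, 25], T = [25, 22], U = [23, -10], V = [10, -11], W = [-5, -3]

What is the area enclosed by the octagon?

Σ = (-405) + (-126) + (-290) + (-97) + (-756) + (-153) + (-85) + (-5) = -1917
Area = |Σ|/2 = 958.5.

958.5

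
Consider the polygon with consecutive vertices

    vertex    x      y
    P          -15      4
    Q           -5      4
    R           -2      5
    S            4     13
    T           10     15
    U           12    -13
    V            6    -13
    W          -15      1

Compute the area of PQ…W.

397.5

Σ = (-40) + (-17) + (-46) + (-70) + (-310) + (-78) + (-189) + (-45) = -795
Area = |Σ|/2 = 397.5.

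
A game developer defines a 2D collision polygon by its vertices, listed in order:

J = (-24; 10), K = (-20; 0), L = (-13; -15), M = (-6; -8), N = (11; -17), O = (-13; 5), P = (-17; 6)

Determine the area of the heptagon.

Apply the shoelace formula: 2A = Σ (x_i·y_{i+1} − x_{i+1}·y_i), indices taken mod 7.
Σ = (200) + (300) + (14) + (190) + (-166) + (7) + (-26) = 519
Area = |Σ|/2 = 259.5.

259.5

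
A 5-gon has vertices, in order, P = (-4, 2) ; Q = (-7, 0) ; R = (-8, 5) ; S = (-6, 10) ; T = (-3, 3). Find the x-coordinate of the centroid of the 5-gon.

-307/53

Apply Gauss's area formula. First the cross-terms c_i = x_i·y_{i+1} − x_{i+1}·y_i:
  14, -35, -50, 12, 6  ⇒  2A = -53, A = -26.5.
Then Σ (x_i + x_{i+1})·c_i = 921, so x̄ = 921 / (6·(-26.5)) = -307/53.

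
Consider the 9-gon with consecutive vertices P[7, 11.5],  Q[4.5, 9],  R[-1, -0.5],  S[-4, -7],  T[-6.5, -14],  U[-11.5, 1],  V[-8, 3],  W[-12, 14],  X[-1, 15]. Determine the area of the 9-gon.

Apply the surveyor's formula: 2A = Σ (x_i·y_{i+1} − x_{i+1}·y_i), indices taken mod 9.
Cross-terms: 11.25, 6.75, 5, 10.5, -167.5, -26.5, -76, -166, -116.5  ⇒  Σ = -519
Area = |Σ|/2 = 259.5.

259.5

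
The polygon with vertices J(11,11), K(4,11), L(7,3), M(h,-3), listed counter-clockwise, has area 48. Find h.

Write out the shoelace sum; only the two edges meeting at M involve h:
2·Area = [(7·(-3) − h·3) + (h·11 − 11·(-3))] + 12
       = 8·h + 24 = 96
⇒ h = 9.

9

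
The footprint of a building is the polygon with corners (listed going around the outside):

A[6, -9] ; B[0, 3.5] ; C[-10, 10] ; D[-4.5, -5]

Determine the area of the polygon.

Σ = (21) + (35) + (95) + (70.5) = 221.5
Area = |Σ|/2 = 110.75.

110.75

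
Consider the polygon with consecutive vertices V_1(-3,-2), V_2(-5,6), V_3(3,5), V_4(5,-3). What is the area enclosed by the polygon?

Apply the shoelace formula: 2A = Σ (x_i·y_{i+1} − x_{i+1}·y_i), indices taken mod 4.
Σ = (-28) + (-43) + (-34) + (-19) = -124
Area = |Σ|/2 = 62.

62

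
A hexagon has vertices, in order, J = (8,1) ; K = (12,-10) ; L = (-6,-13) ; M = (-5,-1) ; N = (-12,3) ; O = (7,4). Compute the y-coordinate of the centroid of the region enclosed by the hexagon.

Apply the surveyor's formula. First the cross-terms c_i = x_i·y_{i+1} − x_{i+1}·y_i:
  -92, -216, -59, -27, -69, -25  ⇒  2A = -488, A = -244.
Then Σ (y_i + y_{i+1})·c_i = 5960, so ȳ = 5960 / (6·(-244)) = -745/183.

-745/183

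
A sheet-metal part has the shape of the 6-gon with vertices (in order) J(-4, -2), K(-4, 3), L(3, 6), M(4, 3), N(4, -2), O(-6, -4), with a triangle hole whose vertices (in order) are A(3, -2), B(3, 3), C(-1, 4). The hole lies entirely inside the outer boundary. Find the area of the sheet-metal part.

50

Outer boundary:
Σ = (-20) + (-33) + (-15) + (-20) + (-28) + (-4) = -120
Area = |Σ|/2 = 60.
Hole:
A→B: (3)(3) − (3)(-2) = 15
B→C: (3)(4) − (-1)(3) = 15
C→A: (-1)(-2) − (3)(4) = -10
Σ = 20
Area = |Σ|/2 = 10.
Net area = 60 − 10 = 50.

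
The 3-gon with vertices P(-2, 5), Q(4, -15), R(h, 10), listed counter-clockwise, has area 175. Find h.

The doubled signed area Σ (x_i y_{i+1} − x_{i+1} y_i) is linear in h.
With h=0 it equals 70; the coefficient of h is 20 (from the two edges through R).
So 20·h + 70 = 2·175 = 350 ⇒ h = 14.

14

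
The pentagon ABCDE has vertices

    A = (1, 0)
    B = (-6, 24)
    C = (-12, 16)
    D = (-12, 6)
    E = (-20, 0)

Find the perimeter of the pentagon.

76

|AB| = √((-7)² + (24)²) = √625 = 25
|BC| = √((-6)² + (-8)²) = √100 = 10
|CD| = √((0)² + (-10)²) = √100 = 10
|DE| = √((-8)² + (-6)²) = √100 = 10
|EA| = √((21)² + (0)²) = √441 = 21
Perimeter = 25 + 10 + 10 + 10 + 21 = 76.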